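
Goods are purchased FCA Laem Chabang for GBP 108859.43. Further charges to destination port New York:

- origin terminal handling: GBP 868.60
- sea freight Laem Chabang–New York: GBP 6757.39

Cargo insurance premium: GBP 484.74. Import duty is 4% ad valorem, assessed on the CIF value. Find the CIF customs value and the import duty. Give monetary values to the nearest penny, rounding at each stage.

CIF value: GBP 116970.16; import duty: GBP 4678.81

CIF = FCA price + pre-shipment costs + freight + insurance
CIF = 108859.43 + 868.60 + 6757.39 + 484.74 = 116970.16
Import duty = 116970.16 × 4% = 4678.81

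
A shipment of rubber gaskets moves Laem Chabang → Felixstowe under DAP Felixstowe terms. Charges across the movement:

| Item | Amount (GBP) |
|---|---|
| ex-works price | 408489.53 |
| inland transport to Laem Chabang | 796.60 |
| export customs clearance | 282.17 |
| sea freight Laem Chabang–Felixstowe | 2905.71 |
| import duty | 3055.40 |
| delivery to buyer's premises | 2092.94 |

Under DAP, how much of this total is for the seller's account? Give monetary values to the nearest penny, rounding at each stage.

DAP: the seller bears all costs to the named destination except import duty and clearance.
Seller's account: goods 408489.53 + inland to port 796.60 + export clearance 282.17 + freight 2905.71 + delivery 2092.94 = 414566.95
Buyer's account: duty 3055.40 = 3055.40

Seller's account: GBP 414566.95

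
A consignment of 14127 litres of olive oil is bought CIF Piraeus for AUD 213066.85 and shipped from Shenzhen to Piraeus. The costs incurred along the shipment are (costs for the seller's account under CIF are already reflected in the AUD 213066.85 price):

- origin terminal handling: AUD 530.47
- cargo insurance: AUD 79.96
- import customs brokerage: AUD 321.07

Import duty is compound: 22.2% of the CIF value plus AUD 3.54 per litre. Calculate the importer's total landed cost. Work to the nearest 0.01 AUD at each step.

CIF: the seller pays costs through ocean freight and marine insurance to the destination port.
Already in the invoice (seller's account under CIF): origin terminal, insurance — exclude.
The CIF price already equals the CIF value: 213066.85
Ad valorem component: 213066.85 × 22.2% = 47300.84
Specific component: 14127 × 3.54 = 50009.58
Import duty = 47300.84 + 50009.58 = 97310.42
Buyer bears: brokerage 321.07 + duty 97310.42 = 97631.49
Landed cost = invoice 213066.85 + 97631.49 = 310698.34

Total landed cost: AUD 310698.34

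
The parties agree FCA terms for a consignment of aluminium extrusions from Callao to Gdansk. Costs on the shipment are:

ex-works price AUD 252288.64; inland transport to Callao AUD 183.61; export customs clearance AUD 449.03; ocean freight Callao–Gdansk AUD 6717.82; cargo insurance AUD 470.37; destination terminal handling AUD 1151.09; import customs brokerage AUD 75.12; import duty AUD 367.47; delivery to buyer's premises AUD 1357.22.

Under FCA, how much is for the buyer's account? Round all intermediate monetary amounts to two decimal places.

Buyer's account: AUD 10139.09

FCA: the seller delivers export-cleared goods to the carrier; the buyer bears costs from that point.
Seller's account: goods 252288.64 + inland to port 183.61 + export clearance 449.03 = 252921.28
Buyer's account: freight 6717.82 + insurance 470.37 + destination terminal 1151.09 + brokerage 75.12 + duty 367.47 + delivery 1357.22 = 10139.09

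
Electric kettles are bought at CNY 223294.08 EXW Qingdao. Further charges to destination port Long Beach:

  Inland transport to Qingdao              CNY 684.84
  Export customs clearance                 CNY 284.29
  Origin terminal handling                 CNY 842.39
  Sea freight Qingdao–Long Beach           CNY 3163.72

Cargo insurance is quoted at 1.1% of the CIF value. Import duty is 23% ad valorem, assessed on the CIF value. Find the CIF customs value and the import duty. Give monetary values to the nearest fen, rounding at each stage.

Let C be the CIF value. C = EXW price + pre-shipment costs + freight + 1.1% × C
C − 1.1% × C = 223294.08 + 684.84 + 284.29 + 842.39 + 3163.72
0.989 × C = 228269.32
C = 228269.32 / 0.989 = 230808.21
Insurance premium = 1.1% × 230808.21 = 2538.89
Import duty = 230808.21 × 23% = 53085.89

CIF value: CNY 230808.21; import duty: CNY 53085.89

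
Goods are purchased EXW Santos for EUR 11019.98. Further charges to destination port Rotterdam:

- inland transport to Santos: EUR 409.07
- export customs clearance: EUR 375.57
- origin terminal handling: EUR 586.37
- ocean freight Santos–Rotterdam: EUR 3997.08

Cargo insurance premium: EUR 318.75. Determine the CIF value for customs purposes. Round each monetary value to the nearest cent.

CIF value: EUR 16706.82

CIF = EXW price + pre-shipment costs + freight + insurance
CIF = 11019.98 + 409.07 + 375.57 + 586.37 + 3997.08 + 318.75 = 16706.82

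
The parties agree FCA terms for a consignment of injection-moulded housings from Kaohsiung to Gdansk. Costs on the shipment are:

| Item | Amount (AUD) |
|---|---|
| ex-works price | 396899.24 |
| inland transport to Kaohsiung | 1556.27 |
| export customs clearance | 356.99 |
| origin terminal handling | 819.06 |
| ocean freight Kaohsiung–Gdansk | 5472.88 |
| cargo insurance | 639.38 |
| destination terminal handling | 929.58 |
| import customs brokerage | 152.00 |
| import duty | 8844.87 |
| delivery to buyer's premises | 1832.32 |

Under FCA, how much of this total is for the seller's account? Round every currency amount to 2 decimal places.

FCA: the seller delivers export-cleared goods to the carrier; the buyer bears costs from that point.
Seller's account: goods 396899.24 + inland to port 1556.27 + export clearance 356.99 = 398812.50
Buyer's account: origin terminal 819.06 + freight 5472.88 + insurance 639.38 + destination terminal 929.58 + brokerage 152.00 + duty 8844.87 + delivery 1832.32 = 18690.09

Seller's account: AUD 398812.50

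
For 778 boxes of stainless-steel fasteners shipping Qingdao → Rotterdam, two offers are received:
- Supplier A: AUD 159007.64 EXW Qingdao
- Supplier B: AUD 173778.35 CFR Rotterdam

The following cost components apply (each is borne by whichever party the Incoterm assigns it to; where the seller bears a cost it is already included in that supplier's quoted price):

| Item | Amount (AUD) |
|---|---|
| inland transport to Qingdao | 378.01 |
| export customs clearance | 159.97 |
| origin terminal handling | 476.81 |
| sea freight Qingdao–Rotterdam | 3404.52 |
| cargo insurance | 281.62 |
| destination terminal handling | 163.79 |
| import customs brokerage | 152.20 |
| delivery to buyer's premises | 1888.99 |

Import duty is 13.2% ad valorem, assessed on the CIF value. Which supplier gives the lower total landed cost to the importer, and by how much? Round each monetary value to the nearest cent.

Supplier A (EXW):
CIF value = EXW price + inland to port + export clearance + origin terminal + freight + insurance = 159007.64 + 378.01 + 159.97 + 476.81 + 3404.52 + 281.62 = 163708.57
Import duty = 163708.57 × 13.2% = 21609.53
Buyer bears (A): 378.01 + 159.97 + 476.81 + 3404.52 + 281.62 + 163.79 + 152.20 + 1888.99 = 6905.91
Landed cost (A) = invoice 159007.64 + 6905.91 + duty 21609.53 = 187523.08
Supplier B (CFR):
CIF value = CFR price + insurance = 173778.35 + 281.62 = 174059.97
Import duty = 174059.97 × 13.2% = 22975.92
Buyer bears (B): 281.62 + 163.79 + 152.20 + 1888.99 = 2486.60
Landed cost (B) = invoice 173778.35 + 2486.60 + duty 22975.92 = 199240.87
Difference = |187523.08 − 199240.87| = 11717.79

Supplier A is cheaper by AUD 11717.79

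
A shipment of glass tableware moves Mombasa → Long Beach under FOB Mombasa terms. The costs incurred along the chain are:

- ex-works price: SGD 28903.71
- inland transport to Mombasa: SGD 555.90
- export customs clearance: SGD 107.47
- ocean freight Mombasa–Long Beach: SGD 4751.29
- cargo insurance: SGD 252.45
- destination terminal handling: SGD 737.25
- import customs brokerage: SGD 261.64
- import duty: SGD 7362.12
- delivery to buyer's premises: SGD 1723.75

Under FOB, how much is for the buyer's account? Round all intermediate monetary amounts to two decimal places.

FOB: the seller bears costs until goods are on board at the origin port; the buyer bears freight, insurance and all costs thereafter.
Seller's account: goods 28903.71 + inland to port 555.90 + export clearance 107.47 = 29567.08
Buyer's account: freight 4751.29 + insurance 252.45 + destination terminal 737.25 + brokerage 261.64 + duty 7362.12 + delivery 1723.75 = 15088.50

Buyer's account: SGD 15088.50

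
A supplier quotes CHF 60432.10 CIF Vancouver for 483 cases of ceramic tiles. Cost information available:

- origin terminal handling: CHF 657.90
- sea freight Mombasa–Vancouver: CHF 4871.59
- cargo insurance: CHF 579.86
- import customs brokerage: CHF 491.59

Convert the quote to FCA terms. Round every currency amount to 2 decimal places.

Not relevant to the conversion: brokerage — on the buyer under both terms; not part of either seller's price.
From CIF to FCA, the seller no longer bears: origin terminal, freight, insurance.
FCA price = 60432.10 − 657.90 − 4871.59 − 579.86 = 54322.75

FCA price: CHF 54322.75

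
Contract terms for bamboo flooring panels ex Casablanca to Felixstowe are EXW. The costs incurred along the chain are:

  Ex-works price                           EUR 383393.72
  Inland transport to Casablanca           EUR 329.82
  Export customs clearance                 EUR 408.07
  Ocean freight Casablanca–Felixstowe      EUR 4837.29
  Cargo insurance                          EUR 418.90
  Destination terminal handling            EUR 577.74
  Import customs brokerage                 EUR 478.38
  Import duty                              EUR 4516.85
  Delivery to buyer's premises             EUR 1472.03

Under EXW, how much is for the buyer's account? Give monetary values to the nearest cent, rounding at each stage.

EXW: the seller makes goods available at their premises; the buyer bears all onward costs.
Seller's account: goods 383393.72 = 383393.72
Buyer's account: inland to port 329.82 + export clearance 408.07 + freight 4837.29 + insurance 418.90 + destination terminal 577.74 + brokerage 478.38 + duty 4516.85 + delivery 1472.03 = 13039.08

Buyer's account: EUR 13039.08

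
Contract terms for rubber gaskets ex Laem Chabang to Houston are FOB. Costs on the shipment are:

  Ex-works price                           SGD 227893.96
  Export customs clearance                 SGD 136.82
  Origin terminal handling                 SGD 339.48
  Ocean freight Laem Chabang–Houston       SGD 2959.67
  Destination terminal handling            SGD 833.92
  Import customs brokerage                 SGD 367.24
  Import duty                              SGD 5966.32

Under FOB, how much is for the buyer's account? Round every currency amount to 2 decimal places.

FOB: the seller bears costs until goods are on board at the origin port; the buyer bears freight, insurance and all costs thereafter.
Seller's account: goods 227893.96 + export clearance 136.82 + origin terminal 339.48 = 228370.26
Buyer's account: freight 2959.67 + destination terminal 833.92 + brokerage 367.24 + duty 5966.32 = 10127.15

Buyer's account: SGD 10127.15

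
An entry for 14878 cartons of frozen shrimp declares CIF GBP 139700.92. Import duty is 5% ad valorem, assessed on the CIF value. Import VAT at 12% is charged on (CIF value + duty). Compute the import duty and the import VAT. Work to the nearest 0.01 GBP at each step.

Import duty: GBP 6985.05; import VAT: GBP 17602.32

Import duty = 139700.92 × 5% = 6985.05
VAT base = CIF + duty = 139700.92 + 6985.05 = 146685.97
Import VAT = 146685.97 × 12% = 17602.32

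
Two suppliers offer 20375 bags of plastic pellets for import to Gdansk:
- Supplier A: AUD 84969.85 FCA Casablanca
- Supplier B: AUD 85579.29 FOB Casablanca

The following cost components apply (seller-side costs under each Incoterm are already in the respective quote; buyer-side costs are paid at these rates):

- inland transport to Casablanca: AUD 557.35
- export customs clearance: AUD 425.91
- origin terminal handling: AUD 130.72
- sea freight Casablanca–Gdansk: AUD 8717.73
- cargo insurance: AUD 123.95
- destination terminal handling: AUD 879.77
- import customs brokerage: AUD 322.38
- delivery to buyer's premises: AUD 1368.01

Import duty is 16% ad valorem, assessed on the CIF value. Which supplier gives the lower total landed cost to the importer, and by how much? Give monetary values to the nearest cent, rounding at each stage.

Supplier A is cheaper by AUD 555.32

Supplier A (FCA):
CIF value = FCA price + origin terminal + freight + insurance = 84969.85 + 130.72 + 8717.73 + 123.95 = 93942.25
Import duty = 93942.25 × 16% = 15030.76
Buyer bears (A): 130.72 + 8717.73 + 123.95 + 879.77 + 322.38 + 1368.01 = 11542.56
Landed cost (A) = invoice 84969.85 + 11542.56 + duty 15030.76 = 111543.17
Supplier B (FOB):
CIF value = FOB price + freight + insurance = 85579.29 + 8717.73 + 123.95 = 94420.97
Import duty = 94420.97 × 16% = 15107.36
Buyer bears (B): 8717.73 + 123.95 + 879.77 + 322.38 + 1368.01 = 11411.84
Landed cost (B) = invoice 85579.29 + 11411.84 + duty 15107.36 = 112098.49
Difference = |111543.17 − 112098.49| = 555.32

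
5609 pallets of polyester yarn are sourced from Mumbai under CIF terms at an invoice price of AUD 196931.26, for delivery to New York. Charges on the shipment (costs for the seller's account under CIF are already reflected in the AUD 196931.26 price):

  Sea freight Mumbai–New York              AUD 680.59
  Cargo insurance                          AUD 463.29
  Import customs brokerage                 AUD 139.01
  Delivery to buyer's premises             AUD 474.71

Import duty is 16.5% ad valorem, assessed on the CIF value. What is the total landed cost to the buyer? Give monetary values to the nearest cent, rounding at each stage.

CIF: the seller pays costs through ocean freight and marine insurance to the destination port.
Already in the invoice (seller's account under CIF): freight, insurance — exclude.
The CIF price already equals the CIF value: 196931.26
Import duty = 196931.26 × 16.5% = 32493.66
Buyer bears: brokerage 139.01 + delivery 474.71 + duty 32493.66 = 33107.38
Landed cost = invoice 196931.26 + 33107.38 = 230038.64

Total landed cost: AUD 230038.64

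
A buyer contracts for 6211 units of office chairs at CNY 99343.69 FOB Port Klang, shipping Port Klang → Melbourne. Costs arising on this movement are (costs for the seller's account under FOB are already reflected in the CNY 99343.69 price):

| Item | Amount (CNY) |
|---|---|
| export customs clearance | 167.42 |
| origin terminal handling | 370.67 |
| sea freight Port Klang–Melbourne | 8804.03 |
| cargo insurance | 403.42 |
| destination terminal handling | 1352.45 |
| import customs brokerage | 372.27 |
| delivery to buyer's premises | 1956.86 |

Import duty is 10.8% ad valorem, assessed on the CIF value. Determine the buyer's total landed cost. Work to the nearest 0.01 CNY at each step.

Total landed cost: CNY 123956.24

FOB: the seller bears costs until goods are on board at the origin port; the buyer bears freight, insurance and all costs thereafter.
Already in the invoice (seller's account under FOB): export clearance, origin terminal — exclude.
CIF value = FOB price + freight + insurance = 99343.69 + 8804.03 + 403.42 = 108551.14
Import duty = 108551.14 × 10.8% = 11723.52
Buyer bears: freight 8804.03 + insurance 403.42 + destination terminal 1352.45 + brokerage 372.27 + delivery 1956.86 + duty 11723.52 = 24612.55
Landed cost = invoice 99343.69 + 24612.55 = 123956.24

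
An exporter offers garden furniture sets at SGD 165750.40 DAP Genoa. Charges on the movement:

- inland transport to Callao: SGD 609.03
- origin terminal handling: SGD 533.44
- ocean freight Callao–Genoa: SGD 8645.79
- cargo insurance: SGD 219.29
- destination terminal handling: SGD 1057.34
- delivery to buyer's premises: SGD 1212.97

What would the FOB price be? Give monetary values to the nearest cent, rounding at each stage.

Not relevant to the conversion: origin terminal, inland to port — on the seller under both DAP and FOB; already in the DAP price and stays in the FOB price.
From DAP to FOB, the seller no longer bears: freight, insurance, destination terminal, delivery.
FOB price = 165750.40 − 8645.79 − 219.29 − 1057.34 − 1212.97 = 154615.01

FOB price: SGD 154615.01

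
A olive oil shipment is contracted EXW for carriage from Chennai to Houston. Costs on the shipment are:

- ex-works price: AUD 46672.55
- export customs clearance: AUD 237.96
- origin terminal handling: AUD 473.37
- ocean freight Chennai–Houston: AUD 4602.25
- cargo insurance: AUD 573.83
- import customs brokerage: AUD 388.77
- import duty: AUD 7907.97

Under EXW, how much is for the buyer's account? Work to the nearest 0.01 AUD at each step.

EXW: the seller makes goods available at their premises; the buyer bears all onward costs.
Seller's account: goods 46672.55 = 46672.55
Buyer's account: export clearance 237.96 + origin terminal 473.37 + freight 4602.25 + insurance 573.83 + brokerage 388.77 + duty 7907.97 = 14184.15

Buyer's account: AUD 14184.15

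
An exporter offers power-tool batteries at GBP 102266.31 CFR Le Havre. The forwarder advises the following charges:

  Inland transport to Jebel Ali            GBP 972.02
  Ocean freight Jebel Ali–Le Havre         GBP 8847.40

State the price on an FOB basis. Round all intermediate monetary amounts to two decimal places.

Not relevant to the conversion: inland to port — on the seller under both CFR and FOB; already in the CFR price and stays in the FOB price.
From CFR to FOB, the seller no longer bears: freight.
FOB price = 102266.31 − 8847.40 = 93418.91

FOB price: GBP 93418.91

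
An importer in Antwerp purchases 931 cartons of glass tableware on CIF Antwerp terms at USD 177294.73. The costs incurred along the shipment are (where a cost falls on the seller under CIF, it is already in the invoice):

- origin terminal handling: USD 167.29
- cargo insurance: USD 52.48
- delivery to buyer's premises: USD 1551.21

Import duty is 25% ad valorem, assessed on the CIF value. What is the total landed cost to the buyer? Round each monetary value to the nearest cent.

CIF: the seller pays costs through ocean freight and marine insurance to the destination port.
Already in the invoice (seller's account under CIF): origin terminal, insurance — exclude.
The CIF price already equals the CIF value: 177294.73
Import duty = 177294.73 × 25% = 44323.68
Buyer bears: delivery 1551.21 + duty 44323.68 = 45874.89
Landed cost = invoice 177294.73 + 45874.89 = 223169.62

Total landed cost: USD 223169.62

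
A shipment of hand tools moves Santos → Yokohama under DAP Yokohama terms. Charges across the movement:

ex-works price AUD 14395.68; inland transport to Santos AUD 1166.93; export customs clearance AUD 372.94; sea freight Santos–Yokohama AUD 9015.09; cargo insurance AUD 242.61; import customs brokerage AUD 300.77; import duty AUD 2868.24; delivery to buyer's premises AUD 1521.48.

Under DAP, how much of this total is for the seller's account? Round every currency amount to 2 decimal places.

Seller's account: AUD 26714.73

DAP: the seller bears all costs to the named destination except import duty and clearance.
Seller's account: goods 14395.68 + inland to port 1166.93 + export clearance 372.94 + freight 9015.09 + insurance 242.61 + delivery 1521.48 = 26714.73
Buyer's account: brokerage 300.77 + duty 2868.24 = 3169.01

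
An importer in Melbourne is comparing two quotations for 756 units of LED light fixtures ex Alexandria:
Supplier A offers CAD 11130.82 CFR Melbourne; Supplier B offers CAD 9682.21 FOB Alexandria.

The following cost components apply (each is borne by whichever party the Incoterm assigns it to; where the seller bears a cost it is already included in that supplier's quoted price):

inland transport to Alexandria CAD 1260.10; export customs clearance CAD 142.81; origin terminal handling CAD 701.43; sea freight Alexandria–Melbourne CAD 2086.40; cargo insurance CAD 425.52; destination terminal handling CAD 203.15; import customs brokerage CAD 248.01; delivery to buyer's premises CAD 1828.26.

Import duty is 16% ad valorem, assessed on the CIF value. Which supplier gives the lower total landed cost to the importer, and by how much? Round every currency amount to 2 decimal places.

Supplier A (CFR):
CIF value = CFR price + insurance = 11130.82 + 425.52 = 11556.34
Import duty = 11556.34 × 16% = 1849.01
Buyer bears (A): 425.52 + 203.15 + 248.01 + 1828.26 = 2704.94
Landed cost (A) = invoice 11130.82 + 2704.94 + duty 1849.01 = 15684.77
Supplier B (FOB):
CIF value = FOB price + freight + insurance = 9682.21 + 2086.40 + 425.52 = 12194.13
Import duty = 12194.13 × 16% = 1951.06
Buyer bears (B): 2086.40 + 425.52 + 203.15 + 248.01 + 1828.26 = 4791.34
Landed cost (B) = invoice 9682.21 + 4791.34 + duty 1951.06 = 16424.61
Difference = |15684.77 − 16424.61| = 739.84

Supplier A is cheaper by CAD 739.84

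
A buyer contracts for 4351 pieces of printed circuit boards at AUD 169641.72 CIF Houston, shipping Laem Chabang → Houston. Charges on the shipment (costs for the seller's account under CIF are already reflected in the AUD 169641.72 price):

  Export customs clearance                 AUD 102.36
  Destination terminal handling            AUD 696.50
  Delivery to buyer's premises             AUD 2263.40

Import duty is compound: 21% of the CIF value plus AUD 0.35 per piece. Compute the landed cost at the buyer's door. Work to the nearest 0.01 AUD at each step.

Total landed cost: AUD 209749.23

CIF: the seller pays costs through ocean freight and marine insurance to the destination port.
Already in the invoice (seller's account under CIF): export clearance — exclude.
The CIF price already equals the CIF value: 169641.72
Ad valorem component: 169641.72 × 21% = 35624.76
Specific component: 4351 × 0.35 = 1522.85
Import duty = 35624.76 + 1522.85 = 37147.61
Buyer bears: destination terminal 696.50 + delivery 2263.40 + duty 37147.61 = 40107.51
Landed cost = invoice 169641.72 + 40107.51 = 209749.23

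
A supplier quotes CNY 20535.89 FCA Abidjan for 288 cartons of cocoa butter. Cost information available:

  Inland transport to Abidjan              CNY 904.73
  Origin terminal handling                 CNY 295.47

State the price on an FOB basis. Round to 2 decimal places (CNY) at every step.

Not relevant to the conversion: inland to port — on the seller under both FCA and FOB; already in the FCA price and stays in the FOB price.
From FCA to FOB, the seller additionally bears: origin terminal.
FOB price = 20535.89 + 295.47 = 20831.36

FOB price: CNY 20831.36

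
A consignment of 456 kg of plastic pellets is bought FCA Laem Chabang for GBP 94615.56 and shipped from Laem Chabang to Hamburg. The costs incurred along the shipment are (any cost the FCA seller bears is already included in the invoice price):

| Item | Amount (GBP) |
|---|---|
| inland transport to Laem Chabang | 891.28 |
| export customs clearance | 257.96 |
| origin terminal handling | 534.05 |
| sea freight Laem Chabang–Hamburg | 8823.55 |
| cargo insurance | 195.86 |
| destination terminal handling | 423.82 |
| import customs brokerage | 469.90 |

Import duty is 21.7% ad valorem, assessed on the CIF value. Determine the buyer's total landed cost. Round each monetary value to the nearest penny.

Total landed cost: GBP 127667.42

FCA: the seller delivers export-cleared goods to the carrier; the buyer bears costs from that point.
Already in the invoice (seller's account under FCA): inland to port, export clearance — exclude.
CIF value = FCA price + origin terminal + freight + insurance = 94615.56 + 534.05 + 8823.55 + 195.86 = 104169.02
Import duty = 104169.02 × 21.7% = 22604.68
Buyer bears: origin terminal 534.05 + freight 8823.55 + insurance 195.86 + destination terminal 423.82 + brokerage 469.90 + duty 22604.68 = 33051.86
Landed cost = invoice 94615.56 + 33051.86 = 127667.42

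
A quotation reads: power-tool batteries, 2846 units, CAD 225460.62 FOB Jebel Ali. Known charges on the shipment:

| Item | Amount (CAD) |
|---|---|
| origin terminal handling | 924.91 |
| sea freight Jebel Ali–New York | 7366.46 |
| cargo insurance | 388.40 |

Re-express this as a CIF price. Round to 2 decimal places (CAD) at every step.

CIF price: CAD 233215.48

Not relevant to the conversion: origin terminal — on the seller under both FOB and CIF; already in the FOB price and stays in the CIF price.
From FOB to CIF, the seller additionally bears: freight, insurance.
CIF price = 225460.62 + 7366.46 + 388.40 = 233215.48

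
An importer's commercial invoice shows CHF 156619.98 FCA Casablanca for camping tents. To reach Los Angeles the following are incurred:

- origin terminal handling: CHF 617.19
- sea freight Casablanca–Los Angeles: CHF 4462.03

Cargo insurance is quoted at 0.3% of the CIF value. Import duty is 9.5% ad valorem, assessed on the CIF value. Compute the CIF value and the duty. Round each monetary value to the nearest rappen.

CIF value: CHF 162185.76; import duty: CHF 15407.65

Let C be the CIF value. C = FCA price + pre-shipment costs + freight + 0.3% × C
C − 0.3% × C = 156619.98 + 617.19 + 4462.03
0.997 × C = 161699.20
C = 161699.20 / 0.997 = 162185.76
Insurance premium = 0.3% × 162185.76 = 486.56
Import duty = 162185.76 × 9.5% = 15407.65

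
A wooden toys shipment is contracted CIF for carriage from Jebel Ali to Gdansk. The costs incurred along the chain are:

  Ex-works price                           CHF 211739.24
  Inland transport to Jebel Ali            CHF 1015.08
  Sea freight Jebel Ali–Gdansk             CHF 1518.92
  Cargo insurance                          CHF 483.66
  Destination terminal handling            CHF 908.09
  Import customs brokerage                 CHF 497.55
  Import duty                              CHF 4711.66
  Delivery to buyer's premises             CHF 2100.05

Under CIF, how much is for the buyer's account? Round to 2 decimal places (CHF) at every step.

CIF: the seller pays costs through ocean freight and marine insurance to the destination port.
Seller's account: goods 211739.24 + inland to port 1015.08 + freight 1518.92 + insurance 483.66 = 214756.90
Buyer's account: destination terminal 908.09 + brokerage 497.55 + duty 4711.66 + delivery 2100.05 = 8217.35

Buyer's account: CHF 8217.35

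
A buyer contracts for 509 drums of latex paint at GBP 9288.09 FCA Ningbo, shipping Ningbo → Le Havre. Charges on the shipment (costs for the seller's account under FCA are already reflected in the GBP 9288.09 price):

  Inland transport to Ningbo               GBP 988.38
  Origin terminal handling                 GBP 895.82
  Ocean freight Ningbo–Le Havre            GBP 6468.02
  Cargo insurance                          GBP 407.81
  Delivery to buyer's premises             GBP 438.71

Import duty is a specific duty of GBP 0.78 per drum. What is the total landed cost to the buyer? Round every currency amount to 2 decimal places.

Total landed cost: GBP 17895.47

FCA: the seller delivers export-cleared goods to the carrier; the buyer bears costs from that point.
Already in the invoice (seller's account under FCA): inland to port — exclude.
CIF value = FCA price + origin terminal + freight + insurance = 9288.09 + 895.82 + 6468.02 + 407.81 = 17059.74
Import duty = 509 × 0.78 = 397.02
Buyer bears: origin terminal 895.82 + freight 6468.02 + insurance 407.81 + delivery 438.71 + duty 397.02 = 8607.38
Landed cost = invoice 9288.09 + 8607.38 = 17895.47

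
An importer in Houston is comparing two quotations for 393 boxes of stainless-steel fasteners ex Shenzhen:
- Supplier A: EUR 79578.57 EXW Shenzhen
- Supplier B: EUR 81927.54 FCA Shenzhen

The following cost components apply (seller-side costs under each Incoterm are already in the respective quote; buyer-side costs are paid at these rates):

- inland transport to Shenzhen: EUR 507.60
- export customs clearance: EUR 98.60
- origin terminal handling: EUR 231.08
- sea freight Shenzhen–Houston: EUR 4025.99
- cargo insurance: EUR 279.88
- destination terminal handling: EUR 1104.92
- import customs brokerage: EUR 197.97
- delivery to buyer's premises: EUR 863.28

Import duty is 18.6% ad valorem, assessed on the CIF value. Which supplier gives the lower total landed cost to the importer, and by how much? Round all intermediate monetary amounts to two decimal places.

Supplier A (EXW):
CIF value = EXW price + inland to port + export clearance + origin terminal + freight + insurance = 79578.57 + 507.60 + 98.60 + 231.08 + 4025.99 + 279.88 = 84721.72
Import duty = 84721.72 × 18.6% = 15758.24
Buyer bears (A): 507.60 + 98.60 + 231.08 + 4025.99 + 279.88 + 1104.92 + 197.97 + 863.28 = 7309.32
Landed cost (A) = invoice 79578.57 + 7309.32 + duty 15758.24 = 102646.13
Supplier B (FCA):
CIF value = FCA price + origin terminal + freight + insurance = 81927.54 + 231.08 + 4025.99 + 279.88 = 86464.49
Import duty = 86464.49 × 18.6% = 16082.40
Buyer bears (B): 231.08 + 4025.99 + 279.88 + 1104.92 + 197.97 + 863.28 = 6703.12
Landed cost (B) = invoice 81927.54 + 6703.12 + duty 16082.40 = 104713.06
Difference = |102646.13 − 104713.06| = 2066.93

Supplier A is cheaper by EUR 2066.93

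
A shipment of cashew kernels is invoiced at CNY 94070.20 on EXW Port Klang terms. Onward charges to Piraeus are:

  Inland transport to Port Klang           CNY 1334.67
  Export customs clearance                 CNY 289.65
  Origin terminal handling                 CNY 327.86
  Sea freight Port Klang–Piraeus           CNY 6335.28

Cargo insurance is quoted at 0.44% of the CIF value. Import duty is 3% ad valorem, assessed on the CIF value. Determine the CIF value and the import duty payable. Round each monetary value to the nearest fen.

CIF value: CNY 102810.02; import duty: CNY 3084.30

Let C be the CIF value. C = EXW price + pre-shipment costs + freight + 0.44% × C
C − 0.44% × C = 94070.20 + 1334.67 + 289.65 + 327.86 + 6335.28
0.9956 × C = 102357.66
C = 102357.66 / 0.9956 = 102810.02
Insurance premium = 0.44% × 102810.02 = 452.36
Import duty = 102810.02 × 3% = 3084.30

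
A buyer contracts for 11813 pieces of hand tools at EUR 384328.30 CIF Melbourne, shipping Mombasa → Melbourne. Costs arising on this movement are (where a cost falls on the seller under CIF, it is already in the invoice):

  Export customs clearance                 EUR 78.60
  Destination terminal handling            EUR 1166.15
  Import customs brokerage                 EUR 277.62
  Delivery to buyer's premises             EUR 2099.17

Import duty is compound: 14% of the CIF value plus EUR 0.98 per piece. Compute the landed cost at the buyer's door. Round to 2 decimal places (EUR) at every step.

CIF: the seller pays costs through ocean freight and marine insurance to the destination port.
Already in the invoice (seller's account under CIF): export clearance — exclude.
The CIF price already equals the CIF value: 384328.30
Ad valorem component: 384328.30 × 14% = 53805.96
Specific component: 11813 × 0.98 = 11576.74
Import duty = 53805.96 + 11576.74 = 65382.70
Buyer bears: destination terminal 1166.15 + brokerage 277.62 + delivery 2099.17 + duty 65382.70 = 68925.64
Landed cost = invoice 384328.30 + 68925.64 = 453253.94

Total landed cost: EUR 453253.94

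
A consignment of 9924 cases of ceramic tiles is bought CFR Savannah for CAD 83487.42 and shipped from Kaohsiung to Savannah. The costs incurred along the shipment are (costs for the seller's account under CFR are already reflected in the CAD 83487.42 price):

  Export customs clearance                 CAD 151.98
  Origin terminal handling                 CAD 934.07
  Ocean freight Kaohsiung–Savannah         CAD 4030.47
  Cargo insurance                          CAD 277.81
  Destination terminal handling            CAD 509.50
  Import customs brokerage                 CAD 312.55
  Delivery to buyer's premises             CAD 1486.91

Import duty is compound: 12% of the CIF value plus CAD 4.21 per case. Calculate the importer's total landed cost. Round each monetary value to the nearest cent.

CFR: the seller pays costs through ocean freight to the destination port, but not insurance.
Already in the invoice (seller's account under CFR): export clearance, origin terminal, freight — exclude.
CIF value = CFR price + insurance = 83487.42 + 277.81 = 83765.23
Ad valorem component: 83765.23 × 12% = 10051.83
Specific component: 9924 × 4.21 = 41780.04
Import duty = 10051.83 + 41780.04 = 51831.87
Buyer bears: insurance 277.81 + destination terminal 509.50 + brokerage 312.55 + delivery 1486.91 + duty 51831.87 = 54418.64
Landed cost = invoice 83487.42 + 54418.64 = 137906.06

Total landed cost: CAD 137906.06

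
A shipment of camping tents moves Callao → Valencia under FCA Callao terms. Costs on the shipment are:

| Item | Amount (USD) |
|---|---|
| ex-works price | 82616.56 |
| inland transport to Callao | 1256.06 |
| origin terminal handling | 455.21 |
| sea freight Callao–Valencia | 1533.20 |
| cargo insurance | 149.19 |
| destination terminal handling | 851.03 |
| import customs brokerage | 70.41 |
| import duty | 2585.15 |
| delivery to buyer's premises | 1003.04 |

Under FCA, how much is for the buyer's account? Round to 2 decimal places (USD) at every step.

FCA: the seller delivers export-cleared goods to the carrier; the buyer bears costs from that point.
Seller's account: goods 82616.56 + inland to port 1256.06 = 83872.62
Buyer's account: origin terminal 455.21 + freight 1533.20 + insurance 149.19 + destination terminal 851.03 + brokerage 70.41 + duty 2585.15 + delivery 1003.04 = 6647.23

Buyer's account: USD 6647.23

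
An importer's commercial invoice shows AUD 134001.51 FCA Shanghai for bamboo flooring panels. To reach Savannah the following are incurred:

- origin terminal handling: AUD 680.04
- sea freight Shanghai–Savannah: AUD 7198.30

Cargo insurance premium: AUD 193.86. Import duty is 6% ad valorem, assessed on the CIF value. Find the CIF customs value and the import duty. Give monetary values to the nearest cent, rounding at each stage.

CIF value: AUD 142073.71; import duty: AUD 8524.42

CIF = FCA price + pre-shipment costs + freight + insurance
CIF = 134001.51 + 680.04 + 7198.30 + 193.86 = 142073.71
Import duty = 142073.71 × 6% = 8524.42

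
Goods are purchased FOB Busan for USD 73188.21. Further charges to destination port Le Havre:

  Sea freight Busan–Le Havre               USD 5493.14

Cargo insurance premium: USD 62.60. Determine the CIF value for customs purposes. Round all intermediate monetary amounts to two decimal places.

CIF = FOB price + freight + insurance
CIF = 73188.21 + 5493.14 + 62.60 = 78743.95

CIF value: USD 78743.95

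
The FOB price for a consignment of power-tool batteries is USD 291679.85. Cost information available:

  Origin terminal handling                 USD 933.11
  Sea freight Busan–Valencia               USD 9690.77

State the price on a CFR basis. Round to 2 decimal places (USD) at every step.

CFR price: USD 301370.62

Not relevant to the conversion: origin terminal — on the seller under both FOB and CFR; already in the FOB price and stays in the CFR price.
From FOB to CFR, the seller additionally bears: freight.
CFR price = 291679.85 + 9690.77 = 301370.62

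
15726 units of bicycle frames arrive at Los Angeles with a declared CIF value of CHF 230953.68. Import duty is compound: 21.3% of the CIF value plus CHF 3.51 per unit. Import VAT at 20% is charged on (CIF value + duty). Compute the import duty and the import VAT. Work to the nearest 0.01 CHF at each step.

Ad valorem component: 230953.68 × 21.3% = 49193.13
Specific component: 15726 × 3.51 = 55198.26
Import duty = 49193.13 + 55198.26 = 104391.39
VAT base = CIF + duty = 230953.68 + 104391.39 = 335345.07
Import VAT = 335345.07 × 20% = 67069.01

Import duty: CHF 104391.39; import VAT: CHF 67069.01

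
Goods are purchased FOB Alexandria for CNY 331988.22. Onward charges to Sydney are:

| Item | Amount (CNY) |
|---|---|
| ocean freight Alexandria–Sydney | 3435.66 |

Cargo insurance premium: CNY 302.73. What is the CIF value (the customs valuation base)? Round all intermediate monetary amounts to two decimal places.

CIF = FOB price + freight + insurance
CIF = 331988.22 + 3435.66 + 302.73 = 335726.61

CIF value: CNY 335726.61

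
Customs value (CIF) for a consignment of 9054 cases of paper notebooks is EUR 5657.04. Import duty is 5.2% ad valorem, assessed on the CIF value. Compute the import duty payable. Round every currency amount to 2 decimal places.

Import duty = 5657.04 × 5.2% = 294.17

Import duty: EUR 294.17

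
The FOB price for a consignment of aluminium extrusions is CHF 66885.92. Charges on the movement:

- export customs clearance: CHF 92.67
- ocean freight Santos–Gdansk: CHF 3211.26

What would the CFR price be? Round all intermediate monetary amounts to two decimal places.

Not relevant to the conversion: export clearance — on the seller under both FOB and CFR; already in the FOB price and stays in the CFR price.
From FOB to CFR, the seller additionally bears: freight.
CFR price = 66885.92 + 3211.26 = 70097.18

CFR price: CHF 70097.18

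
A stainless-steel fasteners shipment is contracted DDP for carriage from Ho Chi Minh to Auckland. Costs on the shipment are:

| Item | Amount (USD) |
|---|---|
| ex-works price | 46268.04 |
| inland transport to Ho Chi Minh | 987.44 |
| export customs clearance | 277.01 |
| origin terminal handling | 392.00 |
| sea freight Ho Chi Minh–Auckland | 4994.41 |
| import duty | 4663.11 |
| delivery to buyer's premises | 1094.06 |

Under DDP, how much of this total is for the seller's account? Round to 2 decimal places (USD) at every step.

Seller's account: USD 58676.07

DDP: the seller bears all costs including import duty.
Seller's account: goods 46268.04 + inland to port 987.44 + export clearance 277.01 + origin terminal 392.00 + freight 4994.41 + duty 4663.11 + delivery 1094.06 = 58676.07
Buyer's account: 0.00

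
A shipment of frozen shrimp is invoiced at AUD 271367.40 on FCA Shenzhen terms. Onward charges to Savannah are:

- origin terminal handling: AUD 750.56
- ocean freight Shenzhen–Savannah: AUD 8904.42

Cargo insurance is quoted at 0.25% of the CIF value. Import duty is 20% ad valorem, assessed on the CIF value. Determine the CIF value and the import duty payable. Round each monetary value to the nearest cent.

Let C be the CIF value. C = FCA price + pre-shipment costs + freight + 0.25% × C
C − 0.25% × C = 271367.40 + 750.56 + 8904.42
0.9975 × C = 281022.38
C = 281022.38 / 0.9975 = 281726.70
Insurance premium = 0.25% × 281726.70 = 704.32
Import duty = 281726.70 × 20% = 56345.34

CIF value: AUD 281726.70; import duty: AUD 56345.34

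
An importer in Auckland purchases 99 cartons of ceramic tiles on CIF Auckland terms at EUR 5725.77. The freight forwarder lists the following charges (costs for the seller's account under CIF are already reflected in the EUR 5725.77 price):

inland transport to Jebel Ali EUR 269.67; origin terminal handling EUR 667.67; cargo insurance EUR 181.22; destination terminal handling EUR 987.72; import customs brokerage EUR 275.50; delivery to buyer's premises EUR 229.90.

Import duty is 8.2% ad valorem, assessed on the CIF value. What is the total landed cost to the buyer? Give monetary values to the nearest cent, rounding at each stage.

CIF: the seller pays costs through ocean freight and marine insurance to the destination port.
Already in the invoice (seller's account under CIF): inland to port, origin terminal, insurance — exclude.
The CIF price already equals the CIF value: 5725.77
Import duty = 5725.77 × 8.2% = 469.51
Buyer bears: destination terminal 987.72 + brokerage 275.50 + delivery 229.90 + duty 469.51 = 1962.63
Landed cost = invoice 5725.77 + 1962.63 = 7688.40

Total landed cost: EUR 7688.40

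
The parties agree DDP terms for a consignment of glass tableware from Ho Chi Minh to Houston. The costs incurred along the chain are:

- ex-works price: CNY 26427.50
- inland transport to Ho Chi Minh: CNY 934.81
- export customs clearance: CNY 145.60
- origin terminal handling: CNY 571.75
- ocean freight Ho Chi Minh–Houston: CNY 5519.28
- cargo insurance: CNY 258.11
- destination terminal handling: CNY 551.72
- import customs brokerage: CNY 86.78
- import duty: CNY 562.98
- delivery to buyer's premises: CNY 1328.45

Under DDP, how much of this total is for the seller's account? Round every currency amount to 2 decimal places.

DDP: the seller bears all costs including import duty.
Seller's account: goods 26427.50 + inland to port 934.81 + export clearance 145.60 + origin terminal 571.75 + freight 5519.28 + insurance 258.11 + destination terminal 551.72 + brokerage 86.78 + duty 562.98 + delivery 1328.45 = 36386.98
Buyer's account: 0.00

Seller's account: CNY 36386.98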